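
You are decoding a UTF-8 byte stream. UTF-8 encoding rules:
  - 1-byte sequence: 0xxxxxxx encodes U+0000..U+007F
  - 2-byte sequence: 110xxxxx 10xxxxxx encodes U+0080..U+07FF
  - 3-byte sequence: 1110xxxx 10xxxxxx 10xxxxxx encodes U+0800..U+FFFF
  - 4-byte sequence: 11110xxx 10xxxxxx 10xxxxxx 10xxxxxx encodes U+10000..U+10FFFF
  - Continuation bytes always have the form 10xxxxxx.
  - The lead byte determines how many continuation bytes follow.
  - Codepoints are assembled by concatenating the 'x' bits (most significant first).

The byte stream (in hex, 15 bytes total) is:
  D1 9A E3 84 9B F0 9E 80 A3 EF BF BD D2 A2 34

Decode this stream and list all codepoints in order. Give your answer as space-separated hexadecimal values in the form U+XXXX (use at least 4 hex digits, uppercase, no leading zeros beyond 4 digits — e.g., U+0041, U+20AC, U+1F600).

Byte[0]=D1: 2-byte lead, need 1 cont bytes. acc=0x11
Byte[1]=9A: continuation. acc=(acc<<6)|0x1A=0x45A
Completed: cp=U+045A (starts at byte 0)
Byte[2]=E3: 3-byte lead, need 2 cont bytes. acc=0x3
Byte[3]=84: continuation. acc=(acc<<6)|0x04=0xC4
Byte[4]=9B: continuation. acc=(acc<<6)|0x1B=0x311B
Completed: cp=U+311B (starts at byte 2)
Byte[5]=F0: 4-byte lead, need 3 cont bytes. acc=0x0
Byte[6]=9E: continuation. acc=(acc<<6)|0x1E=0x1E
Byte[7]=80: continuation. acc=(acc<<6)|0x00=0x780
Byte[8]=A3: continuation. acc=(acc<<6)|0x23=0x1E023
Completed: cp=U+1E023 (starts at byte 5)
Byte[9]=EF: 3-byte lead, need 2 cont bytes. acc=0xF
Byte[10]=BF: continuation. acc=(acc<<6)|0x3F=0x3FF
Byte[11]=BD: continuation. acc=(acc<<6)|0x3D=0xFFFD
Completed: cp=U+FFFD (starts at byte 9)
Byte[12]=D2: 2-byte lead, need 1 cont bytes. acc=0x12
Byte[13]=A2: continuation. acc=(acc<<6)|0x22=0x4A2
Completed: cp=U+04A2 (starts at byte 12)
Byte[14]=34: 1-byte ASCII. cp=U+0034

Answer: U+045A U+311B U+1E023 U+FFFD U+04A2 U+0034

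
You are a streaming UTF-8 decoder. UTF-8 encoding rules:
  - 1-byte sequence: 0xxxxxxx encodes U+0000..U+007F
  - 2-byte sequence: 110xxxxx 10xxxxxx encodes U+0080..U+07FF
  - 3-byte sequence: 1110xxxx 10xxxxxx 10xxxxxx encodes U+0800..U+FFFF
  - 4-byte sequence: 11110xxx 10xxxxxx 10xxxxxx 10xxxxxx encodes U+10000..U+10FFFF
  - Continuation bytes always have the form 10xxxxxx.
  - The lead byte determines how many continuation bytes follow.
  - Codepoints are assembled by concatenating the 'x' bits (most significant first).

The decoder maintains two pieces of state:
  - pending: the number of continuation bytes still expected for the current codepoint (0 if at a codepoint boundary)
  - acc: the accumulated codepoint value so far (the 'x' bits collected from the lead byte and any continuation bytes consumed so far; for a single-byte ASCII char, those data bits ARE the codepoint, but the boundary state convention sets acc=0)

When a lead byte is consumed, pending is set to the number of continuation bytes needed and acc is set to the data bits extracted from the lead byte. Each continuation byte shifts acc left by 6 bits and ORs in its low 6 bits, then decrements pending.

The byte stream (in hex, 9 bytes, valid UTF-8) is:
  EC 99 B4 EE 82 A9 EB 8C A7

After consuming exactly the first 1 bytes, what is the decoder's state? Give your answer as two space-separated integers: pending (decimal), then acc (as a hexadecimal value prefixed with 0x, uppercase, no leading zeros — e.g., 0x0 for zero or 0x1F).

Byte[0]=EC: 3-byte lead. pending=2, acc=0xC

Answer: 2 0xC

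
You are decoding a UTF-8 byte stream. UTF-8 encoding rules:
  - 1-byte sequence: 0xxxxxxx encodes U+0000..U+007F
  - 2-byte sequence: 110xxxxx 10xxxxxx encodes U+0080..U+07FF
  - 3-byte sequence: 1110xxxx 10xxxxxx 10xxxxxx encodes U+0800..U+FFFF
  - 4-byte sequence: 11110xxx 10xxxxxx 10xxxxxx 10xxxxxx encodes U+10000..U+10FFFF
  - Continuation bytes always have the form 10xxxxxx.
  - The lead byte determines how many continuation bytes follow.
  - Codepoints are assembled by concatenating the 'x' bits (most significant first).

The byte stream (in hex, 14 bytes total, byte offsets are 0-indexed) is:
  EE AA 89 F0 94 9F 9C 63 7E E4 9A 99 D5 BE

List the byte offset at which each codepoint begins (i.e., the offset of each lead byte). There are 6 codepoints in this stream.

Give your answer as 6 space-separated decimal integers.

Answer: 0 3 7 8 9 12

Derivation:
Byte[0]=EE: 3-byte lead, need 2 cont bytes. acc=0xE
Byte[1]=AA: continuation. acc=(acc<<6)|0x2A=0x3AA
Byte[2]=89: continuation. acc=(acc<<6)|0x09=0xEA89
Completed: cp=U+EA89 (starts at byte 0)
Byte[3]=F0: 4-byte lead, need 3 cont bytes. acc=0x0
Byte[4]=94: continuation. acc=(acc<<6)|0x14=0x14
Byte[5]=9F: continuation. acc=(acc<<6)|0x1F=0x51F
Byte[6]=9C: continuation. acc=(acc<<6)|0x1C=0x147DC
Completed: cp=U+147DC (starts at byte 3)
Byte[7]=63: 1-byte ASCII. cp=U+0063
Byte[8]=7E: 1-byte ASCII. cp=U+007E
Byte[9]=E4: 3-byte lead, need 2 cont bytes. acc=0x4
Byte[10]=9A: continuation. acc=(acc<<6)|0x1A=0x11A
Byte[11]=99: continuation. acc=(acc<<6)|0x19=0x4699
Completed: cp=U+4699 (starts at byte 9)
Byte[12]=D5: 2-byte lead, need 1 cont bytes. acc=0x15
Byte[13]=BE: continuation. acc=(acc<<6)|0x3E=0x57E
Completed: cp=U+057E (starts at byte 12)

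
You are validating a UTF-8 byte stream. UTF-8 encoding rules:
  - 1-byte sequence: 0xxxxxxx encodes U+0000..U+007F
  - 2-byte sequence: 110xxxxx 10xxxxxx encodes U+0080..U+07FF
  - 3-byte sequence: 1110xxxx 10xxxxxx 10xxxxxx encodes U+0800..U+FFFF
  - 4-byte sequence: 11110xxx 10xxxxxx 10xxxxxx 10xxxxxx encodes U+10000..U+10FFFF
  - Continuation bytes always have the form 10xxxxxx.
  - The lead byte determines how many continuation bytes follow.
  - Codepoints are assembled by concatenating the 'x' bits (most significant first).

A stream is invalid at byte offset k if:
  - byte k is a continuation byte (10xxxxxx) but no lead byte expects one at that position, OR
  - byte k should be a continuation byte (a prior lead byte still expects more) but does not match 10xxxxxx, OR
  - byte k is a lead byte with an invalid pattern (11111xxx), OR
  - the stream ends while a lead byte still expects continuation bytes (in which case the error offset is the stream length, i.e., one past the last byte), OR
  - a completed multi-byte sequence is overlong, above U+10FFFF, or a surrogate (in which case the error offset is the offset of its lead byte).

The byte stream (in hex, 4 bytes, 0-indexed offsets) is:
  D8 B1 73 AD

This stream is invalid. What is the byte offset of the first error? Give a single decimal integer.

Byte[0]=D8: 2-byte lead, need 1 cont bytes. acc=0x18
Byte[1]=B1: continuation. acc=(acc<<6)|0x31=0x631
Completed: cp=U+0631 (starts at byte 0)
Byte[2]=73: 1-byte ASCII. cp=U+0073
Byte[3]=AD: INVALID lead byte (not 0xxx/110x/1110/11110)

Answer: 3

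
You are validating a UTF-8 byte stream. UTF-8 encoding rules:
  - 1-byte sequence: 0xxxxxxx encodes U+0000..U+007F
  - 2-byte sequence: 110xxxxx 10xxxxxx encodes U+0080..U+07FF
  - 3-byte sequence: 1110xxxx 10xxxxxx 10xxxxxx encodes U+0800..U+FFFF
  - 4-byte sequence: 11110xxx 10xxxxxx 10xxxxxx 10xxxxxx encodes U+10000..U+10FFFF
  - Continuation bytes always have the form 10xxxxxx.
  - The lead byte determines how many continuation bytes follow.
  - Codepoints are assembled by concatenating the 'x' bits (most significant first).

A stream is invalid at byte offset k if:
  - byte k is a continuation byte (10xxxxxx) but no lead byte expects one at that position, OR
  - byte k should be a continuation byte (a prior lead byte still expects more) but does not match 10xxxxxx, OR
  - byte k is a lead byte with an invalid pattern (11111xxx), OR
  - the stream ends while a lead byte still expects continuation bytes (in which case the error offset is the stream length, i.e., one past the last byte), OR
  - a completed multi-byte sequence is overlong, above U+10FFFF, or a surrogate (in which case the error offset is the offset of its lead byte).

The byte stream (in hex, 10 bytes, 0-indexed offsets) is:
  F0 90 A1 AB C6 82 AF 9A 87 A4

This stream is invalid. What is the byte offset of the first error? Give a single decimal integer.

Answer: 6

Derivation:
Byte[0]=F0: 4-byte lead, need 3 cont bytes. acc=0x0
Byte[1]=90: continuation. acc=(acc<<6)|0x10=0x10
Byte[2]=A1: continuation. acc=(acc<<6)|0x21=0x421
Byte[3]=AB: continuation. acc=(acc<<6)|0x2B=0x1086B
Completed: cp=U+1086B (starts at byte 0)
Byte[4]=C6: 2-byte lead, need 1 cont bytes. acc=0x6
Byte[5]=82: continuation. acc=(acc<<6)|0x02=0x182
Completed: cp=U+0182 (starts at byte 4)
Byte[6]=AF: INVALID lead byte (not 0xxx/110x/1110/11110)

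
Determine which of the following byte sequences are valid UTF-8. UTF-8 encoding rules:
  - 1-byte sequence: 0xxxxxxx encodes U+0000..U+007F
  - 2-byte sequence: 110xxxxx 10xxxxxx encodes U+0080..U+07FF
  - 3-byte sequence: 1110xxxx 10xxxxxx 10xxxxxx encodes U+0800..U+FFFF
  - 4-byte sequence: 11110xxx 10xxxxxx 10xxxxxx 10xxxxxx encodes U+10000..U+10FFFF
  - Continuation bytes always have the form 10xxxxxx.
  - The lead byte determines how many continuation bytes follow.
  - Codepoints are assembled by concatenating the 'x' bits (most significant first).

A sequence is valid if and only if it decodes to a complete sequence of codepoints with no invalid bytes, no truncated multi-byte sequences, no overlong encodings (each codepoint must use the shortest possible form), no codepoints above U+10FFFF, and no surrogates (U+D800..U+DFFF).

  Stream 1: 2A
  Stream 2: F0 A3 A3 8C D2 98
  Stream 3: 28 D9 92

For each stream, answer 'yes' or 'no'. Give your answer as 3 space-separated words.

Answer: yes yes yes

Derivation:
Stream 1: decodes cleanly. VALID
Stream 2: decodes cleanly. VALID
Stream 3: decodes cleanly. VALID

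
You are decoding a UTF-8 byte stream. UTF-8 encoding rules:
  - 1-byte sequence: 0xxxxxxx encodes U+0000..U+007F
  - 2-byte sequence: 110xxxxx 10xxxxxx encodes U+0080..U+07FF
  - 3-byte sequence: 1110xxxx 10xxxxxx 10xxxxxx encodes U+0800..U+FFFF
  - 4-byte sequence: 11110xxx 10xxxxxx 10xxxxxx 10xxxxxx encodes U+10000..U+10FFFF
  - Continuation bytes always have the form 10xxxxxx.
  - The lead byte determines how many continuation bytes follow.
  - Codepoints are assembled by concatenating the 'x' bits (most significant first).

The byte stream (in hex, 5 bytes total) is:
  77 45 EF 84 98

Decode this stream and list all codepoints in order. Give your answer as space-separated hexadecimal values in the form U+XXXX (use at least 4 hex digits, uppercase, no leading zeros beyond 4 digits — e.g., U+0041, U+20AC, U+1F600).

Answer: U+0077 U+0045 U+F118

Derivation:
Byte[0]=77: 1-byte ASCII. cp=U+0077
Byte[1]=45: 1-byte ASCII. cp=U+0045
Byte[2]=EF: 3-byte lead, need 2 cont bytes. acc=0xF
Byte[3]=84: continuation. acc=(acc<<6)|0x04=0x3C4
Byte[4]=98: continuation. acc=(acc<<6)|0x18=0xF118
Completed: cp=U+F118 (starts at byte 2)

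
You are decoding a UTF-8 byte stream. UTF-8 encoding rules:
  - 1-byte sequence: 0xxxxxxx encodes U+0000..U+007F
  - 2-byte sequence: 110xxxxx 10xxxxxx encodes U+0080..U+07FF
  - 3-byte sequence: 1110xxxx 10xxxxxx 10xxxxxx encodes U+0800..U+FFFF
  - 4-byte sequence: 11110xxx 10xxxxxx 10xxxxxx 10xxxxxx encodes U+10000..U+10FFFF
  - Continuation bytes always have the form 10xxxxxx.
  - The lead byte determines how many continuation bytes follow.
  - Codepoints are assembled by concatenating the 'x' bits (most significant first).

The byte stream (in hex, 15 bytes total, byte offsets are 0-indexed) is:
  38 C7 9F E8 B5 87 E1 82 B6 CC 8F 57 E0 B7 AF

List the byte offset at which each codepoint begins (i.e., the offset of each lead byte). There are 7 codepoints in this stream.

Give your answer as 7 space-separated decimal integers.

Answer: 0 1 3 6 9 11 12

Derivation:
Byte[0]=38: 1-byte ASCII. cp=U+0038
Byte[1]=C7: 2-byte lead, need 1 cont bytes. acc=0x7
Byte[2]=9F: continuation. acc=(acc<<6)|0x1F=0x1DF
Completed: cp=U+01DF (starts at byte 1)
Byte[3]=E8: 3-byte lead, need 2 cont bytes. acc=0x8
Byte[4]=B5: continuation. acc=(acc<<6)|0x35=0x235
Byte[5]=87: continuation. acc=(acc<<6)|0x07=0x8D47
Completed: cp=U+8D47 (starts at byte 3)
Byte[6]=E1: 3-byte lead, need 2 cont bytes. acc=0x1
Byte[7]=82: continuation. acc=(acc<<6)|0x02=0x42
Byte[8]=B6: continuation. acc=(acc<<6)|0x36=0x10B6
Completed: cp=U+10B6 (starts at byte 6)
Byte[9]=CC: 2-byte lead, need 1 cont bytes. acc=0xC
Byte[10]=8F: continuation. acc=(acc<<6)|0x0F=0x30F
Completed: cp=U+030F (starts at byte 9)
Byte[11]=57: 1-byte ASCII. cp=U+0057
Byte[12]=E0: 3-byte lead, need 2 cont bytes. acc=0x0
Byte[13]=B7: continuation. acc=(acc<<6)|0x37=0x37
Byte[14]=AF: continuation. acc=(acc<<6)|0x2F=0xDEF
Completed: cp=U+0DEF (starts at byte 12)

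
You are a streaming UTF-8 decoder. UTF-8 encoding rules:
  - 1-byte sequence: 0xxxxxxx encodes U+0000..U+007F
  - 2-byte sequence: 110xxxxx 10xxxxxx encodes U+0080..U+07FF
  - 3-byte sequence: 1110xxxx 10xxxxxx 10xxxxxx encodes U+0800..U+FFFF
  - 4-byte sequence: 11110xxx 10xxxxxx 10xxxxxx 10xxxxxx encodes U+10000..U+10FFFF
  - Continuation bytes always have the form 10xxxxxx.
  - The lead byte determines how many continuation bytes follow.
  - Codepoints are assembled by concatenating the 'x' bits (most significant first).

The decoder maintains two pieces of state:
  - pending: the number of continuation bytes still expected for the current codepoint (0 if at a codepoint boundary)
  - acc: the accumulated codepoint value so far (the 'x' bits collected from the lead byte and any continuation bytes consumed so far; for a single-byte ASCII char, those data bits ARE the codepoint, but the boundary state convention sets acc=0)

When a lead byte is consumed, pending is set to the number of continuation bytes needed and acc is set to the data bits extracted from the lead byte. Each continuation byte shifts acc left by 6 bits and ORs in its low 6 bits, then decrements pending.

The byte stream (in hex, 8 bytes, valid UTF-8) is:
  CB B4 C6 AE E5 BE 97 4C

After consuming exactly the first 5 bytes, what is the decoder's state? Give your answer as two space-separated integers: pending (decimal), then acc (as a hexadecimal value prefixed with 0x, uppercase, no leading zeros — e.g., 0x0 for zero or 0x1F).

Answer: 2 0x5

Derivation:
Byte[0]=CB: 2-byte lead. pending=1, acc=0xB
Byte[1]=B4: continuation. acc=(acc<<6)|0x34=0x2F4, pending=0
Byte[2]=C6: 2-byte lead. pending=1, acc=0x6
Byte[3]=AE: continuation. acc=(acc<<6)|0x2E=0x1AE, pending=0
Byte[4]=E5: 3-byte lead. pending=2, acc=0x5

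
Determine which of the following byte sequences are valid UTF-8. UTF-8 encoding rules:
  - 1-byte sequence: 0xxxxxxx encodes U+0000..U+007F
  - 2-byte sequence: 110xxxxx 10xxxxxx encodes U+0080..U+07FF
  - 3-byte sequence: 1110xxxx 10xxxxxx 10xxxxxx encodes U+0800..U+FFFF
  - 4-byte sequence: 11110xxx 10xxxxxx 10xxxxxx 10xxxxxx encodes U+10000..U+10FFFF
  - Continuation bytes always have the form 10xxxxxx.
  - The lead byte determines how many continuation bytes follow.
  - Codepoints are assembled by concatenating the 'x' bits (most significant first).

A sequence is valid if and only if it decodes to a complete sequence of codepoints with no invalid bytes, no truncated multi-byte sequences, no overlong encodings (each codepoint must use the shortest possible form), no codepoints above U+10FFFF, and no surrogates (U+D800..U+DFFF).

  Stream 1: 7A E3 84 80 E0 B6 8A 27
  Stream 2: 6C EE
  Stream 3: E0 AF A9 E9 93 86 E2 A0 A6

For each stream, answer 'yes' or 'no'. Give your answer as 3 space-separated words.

Answer: yes no yes

Derivation:
Stream 1: decodes cleanly. VALID
Stream 2: error at byte offset 2. INVALID
Stream 3: decodes cleanly. VALID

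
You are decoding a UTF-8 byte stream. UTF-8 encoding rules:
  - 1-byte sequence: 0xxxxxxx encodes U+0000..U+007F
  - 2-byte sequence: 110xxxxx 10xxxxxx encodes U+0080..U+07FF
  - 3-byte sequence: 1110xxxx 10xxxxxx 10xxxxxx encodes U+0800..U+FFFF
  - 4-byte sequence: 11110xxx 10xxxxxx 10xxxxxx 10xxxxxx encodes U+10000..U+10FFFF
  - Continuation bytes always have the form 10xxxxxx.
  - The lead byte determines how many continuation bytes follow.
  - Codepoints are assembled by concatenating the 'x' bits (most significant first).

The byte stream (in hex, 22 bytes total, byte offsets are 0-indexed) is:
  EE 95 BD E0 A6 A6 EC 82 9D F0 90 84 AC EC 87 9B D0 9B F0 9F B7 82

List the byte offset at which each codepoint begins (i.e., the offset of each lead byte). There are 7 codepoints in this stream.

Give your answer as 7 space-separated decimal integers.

Byte[0]=EE: 3-byte lead, need 2 cont bytes. acc=0xE
Byte[1]=95: continuation. acc=(acc<<6)|0x15=0x395
Byte[2]=BD: continuation. acc=(acc<<6)|0x3D=0xE57D
Completed: cp=U+E57D (starts at byte 0)
Byte[3]=E0: 3-byte lead, need 2 cont bytes. acc=0x0
Byte[4]=A6: continuation. acc=(acc<<6)|0x26=0x26
Byte[5]=A6: continuation. acc=(acc<<6)|0x26=0x9A6
Completed: cp=U+09A6 (starts at byte 3)
Byte[6]=EC: 3-byte lead, need 2 cont bytes. acc=0xC
Byte[7]=82: continuation. acc=(acc<<6)|0x02=0x302
Byte[8]=9D: continuation. acc=(acc<<6)|0x1D=0xC09D
Completed: cp=U+C09D (starts at byte 6)
Byte[9]=F0: 4-byte lead, need 3 cont bytes. acc=0x0
Byte[10]=90: continuation. acc=(acc<<6)|0x10=0x10
Byte[11]=84: continuation. acc=(acc<<6)|0x04=0x404
Byte[12]=AC: continuation. acc=(acc<<6)|0x2C=0x1012C
Completed: cp=U+1012C (starts at byte 9)
Byte[13]=EC: 3-byte lead, need 2 cont bytes. acc=0xC
Byte[14]=87: continuation. acc=(acc<<6)|0x07=0x307
Byte[15]=9B: continuation. acc=(acc<<6)|0x1B=0xC1DB
Completed: cp=U+C1DB (starts at byte 13)
Byte[16]=D0: 2-byte lead, need 1 cont bytes. acc=0x10
Byte[17]=9B: continuation. acc=(acc<<6)|0x1B=0x41B
Completed: cp=U+041B (starts at byte 16)
Byte[18]=F0: 4-byte lead, need 3 cont bytes. acc=0x0
Byte[19]=9F: continuation. acc=(acc<<6)|0x1F=0x1F
Byte[20]=B7: continuation. acc=(acc<<6)|0x37=0x7F7
Byte[21]=82: continuation. acc=(acc<<6)|0x02=0x1FDC2
Completed: cp=U+1FDC2 (starts at byte 18)

Answer: 0 3 6 9 13 16 18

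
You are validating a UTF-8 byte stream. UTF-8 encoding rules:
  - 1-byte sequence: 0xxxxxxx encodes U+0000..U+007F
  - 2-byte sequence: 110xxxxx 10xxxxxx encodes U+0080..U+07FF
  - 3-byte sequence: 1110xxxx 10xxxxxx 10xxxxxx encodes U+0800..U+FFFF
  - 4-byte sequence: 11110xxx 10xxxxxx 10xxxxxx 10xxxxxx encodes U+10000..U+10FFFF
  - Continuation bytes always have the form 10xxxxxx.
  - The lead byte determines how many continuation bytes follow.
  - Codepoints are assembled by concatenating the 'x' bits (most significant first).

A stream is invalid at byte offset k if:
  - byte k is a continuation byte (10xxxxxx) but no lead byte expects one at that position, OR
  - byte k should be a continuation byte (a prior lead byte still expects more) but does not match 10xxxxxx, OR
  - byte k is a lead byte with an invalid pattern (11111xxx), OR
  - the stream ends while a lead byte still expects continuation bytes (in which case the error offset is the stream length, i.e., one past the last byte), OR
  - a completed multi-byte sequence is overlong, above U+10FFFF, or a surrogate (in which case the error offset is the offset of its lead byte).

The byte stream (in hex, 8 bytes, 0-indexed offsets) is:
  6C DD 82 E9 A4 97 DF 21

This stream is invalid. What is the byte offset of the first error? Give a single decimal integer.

Byte[0]=6C: 1-byte ASCII. cp=U+006C
Byte[1]=DD: 2-byte lead, need 1 cont bytes. acc=0x1D
Byte[2]=82: continuation. acc=(acc<<6)|0x02=0x742
Completed: cp=U+0742 (starts at byte 1)
Byte[3]=E9: 3-byte lead, need 2 cont bytes. acc=0x9
Byte[4]=A4: continuation. acc=(acc<<6)|0x24=0x264
Byte[5]=97: continuation. acc=(acc<<6)|0x17=0x9917
Completed: cp=U+9917 (starts at byte 3)
Byte[6]=DF: 2-byte lead, need 1 cont bytes. acc=0x1F
Byte[7]=21: expected 10xxxxxx continuation. INVALID

Answer: 7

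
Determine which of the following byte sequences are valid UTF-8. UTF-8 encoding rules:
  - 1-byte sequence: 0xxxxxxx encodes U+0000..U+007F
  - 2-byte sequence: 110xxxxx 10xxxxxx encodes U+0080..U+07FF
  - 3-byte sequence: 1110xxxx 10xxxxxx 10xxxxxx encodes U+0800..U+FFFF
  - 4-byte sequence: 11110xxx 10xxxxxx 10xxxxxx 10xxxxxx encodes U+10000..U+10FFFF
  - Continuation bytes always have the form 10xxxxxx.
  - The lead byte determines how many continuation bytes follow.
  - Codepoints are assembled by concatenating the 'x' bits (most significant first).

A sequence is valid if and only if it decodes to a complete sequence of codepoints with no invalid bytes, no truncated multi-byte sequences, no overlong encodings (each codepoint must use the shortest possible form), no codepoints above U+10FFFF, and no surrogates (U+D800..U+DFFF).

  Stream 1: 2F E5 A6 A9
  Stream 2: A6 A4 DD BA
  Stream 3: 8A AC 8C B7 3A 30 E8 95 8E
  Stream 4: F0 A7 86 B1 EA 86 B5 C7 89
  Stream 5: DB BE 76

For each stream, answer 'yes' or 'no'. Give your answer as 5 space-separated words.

Answer: yes no no yes yes

Derivation:
Stream 1: decodes cleanly. VALID
Stream 2: error at byte offset 0. INVALID
Stream 3: error at byte offset 0. INVALID
Stream 4: decodes cleanly. VALID
Stream 5: decodes cleanly. VALID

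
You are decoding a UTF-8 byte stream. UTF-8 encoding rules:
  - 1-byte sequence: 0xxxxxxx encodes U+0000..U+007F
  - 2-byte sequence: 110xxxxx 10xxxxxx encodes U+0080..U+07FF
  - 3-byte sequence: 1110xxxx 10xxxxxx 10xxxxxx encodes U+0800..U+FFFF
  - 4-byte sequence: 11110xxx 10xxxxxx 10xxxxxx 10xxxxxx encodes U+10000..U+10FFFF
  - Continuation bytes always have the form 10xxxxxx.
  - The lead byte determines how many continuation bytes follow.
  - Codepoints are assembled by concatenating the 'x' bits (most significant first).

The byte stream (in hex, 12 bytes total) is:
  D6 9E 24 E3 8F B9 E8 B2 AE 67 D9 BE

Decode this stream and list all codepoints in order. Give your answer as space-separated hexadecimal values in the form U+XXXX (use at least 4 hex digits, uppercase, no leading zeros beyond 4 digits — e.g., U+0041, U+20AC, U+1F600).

Answer: U+059E U+0024 U+33F9 U+8CAE U+0067 U+067E

Derivation:
Byte[0]=D6: 2-byte lead, need 1 cont bytes. acc=0x16
Byte[1]=9E: continuation. acc=(acc<<6)|0x1E=0x59E
Completed: cp=U+059E (starts at byte 0)
Byte[2]=24: 1-byte ASCII. cp=U+0024
Byte[3]=E3: 3-byte lead, need 2 cont bytes. acc=0x3
Byte[4]=8F: continuation. acc=(acc<<6)|0x0F=0xCF
Byte[5]=B9: continuation. acc=(acc<<6)|0x39=0x33F9
Completed: cp=U+33F9 (starts at byte 3)
Byte[6]=E8: 3-byte lead, need 2 cont bytes. acc=0x8
Byte[7]=B2: continuation. acc=(acc<<6)|0x32=0x232
Byte[8]=AE: continuation. acc=(acc<<6)|0x2E=0x8CAE
Completed: cp=U+8CAE (starts at byte 6)
Byte[9]=67: 1-byte ASCII. cp=U+0067
Byte[10]=D9: 2-byte lead, need 1 cont bytes. acc=0x19
Byte[11]=BE: continuation. acc=(acc<<6)|0x3E=0x67E
Completed: cp=U+067E (starts at byte 10)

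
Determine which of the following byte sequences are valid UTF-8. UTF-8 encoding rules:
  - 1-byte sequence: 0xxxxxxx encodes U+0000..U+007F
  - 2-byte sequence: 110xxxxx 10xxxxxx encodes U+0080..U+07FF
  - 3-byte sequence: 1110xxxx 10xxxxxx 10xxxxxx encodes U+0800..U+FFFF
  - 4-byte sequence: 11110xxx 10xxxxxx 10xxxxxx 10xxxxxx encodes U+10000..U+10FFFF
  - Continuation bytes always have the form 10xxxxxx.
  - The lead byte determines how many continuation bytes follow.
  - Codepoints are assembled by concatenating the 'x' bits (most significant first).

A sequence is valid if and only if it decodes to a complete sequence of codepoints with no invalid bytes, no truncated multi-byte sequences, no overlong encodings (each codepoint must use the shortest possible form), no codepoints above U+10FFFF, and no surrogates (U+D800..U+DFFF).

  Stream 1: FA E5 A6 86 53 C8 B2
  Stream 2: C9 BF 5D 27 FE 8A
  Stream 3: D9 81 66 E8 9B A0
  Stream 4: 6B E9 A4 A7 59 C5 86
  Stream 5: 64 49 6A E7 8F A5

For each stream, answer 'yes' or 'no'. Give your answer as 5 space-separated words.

Answer: no no yes yes yes

Derivation:
Stream 1: error at byte offset 0. INVALID
Stream 2: error at byte offset 4. INVALID
Stream 3: decodes cleanly. VALID
Stream 4: decodes cleanly. VALID
Stream 5: decodes cleanly. VALID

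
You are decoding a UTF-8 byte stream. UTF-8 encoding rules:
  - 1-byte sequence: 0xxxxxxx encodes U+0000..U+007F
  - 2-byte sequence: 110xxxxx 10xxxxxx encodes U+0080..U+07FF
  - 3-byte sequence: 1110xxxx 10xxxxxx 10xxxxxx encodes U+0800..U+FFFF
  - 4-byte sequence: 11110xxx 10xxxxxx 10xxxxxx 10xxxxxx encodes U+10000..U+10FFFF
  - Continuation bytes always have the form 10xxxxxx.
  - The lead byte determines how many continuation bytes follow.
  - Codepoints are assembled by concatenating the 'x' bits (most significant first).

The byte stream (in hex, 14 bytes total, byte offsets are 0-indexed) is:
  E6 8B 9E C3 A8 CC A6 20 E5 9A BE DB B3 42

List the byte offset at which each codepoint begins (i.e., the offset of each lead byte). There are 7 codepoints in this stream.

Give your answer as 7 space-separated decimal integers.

Answer: 0 3 5 7 8 11 13

Derivation:
Byte[0]=E6: 3-byte lead, need 2 cont bytes. acc=0x6
Byte[1]=8B: continuation. acc=(acc<<6)|0x0B=0x18B
Byte[2]=9E: continuation. acc=(acc<<6)|0x1E=0x62DE
Completed: cp=U+62DE (starts at byte 0)
Byte[3]=C3: 2-byte lead, need 1 cont bytes. acc=0x3
Byte[4]=A8: continuation. acc=(acc<<6)|0x28=0xE8
Completed: cp=U+00E8 (starts at byte 3)
Byte[5]=CC: 2-byte lead, need 1 cont bytes. acc=0xC
Byte[6]=A6: continuation. acc=(acc<<6)|0x26=0x326
Completed: cp=U+0326 (starts at byte 5)
Byte[7]=20: 1-byte ASCII. cp=U+0020
Byte[8]=E5: 3-byte lead, need 2 cont bytes. acc=0x5
Byte[9]=9A: continuation. acc=(acc<<6)|0x1A=0x15A
Byte[10]=BE: continuation. acc=(acc<<6)|0x3E=0x56BE
Completed: cp=U+56BE (starts at byte 8)
Byte[11]=DB: 2-byte lead, need 1 cont bytes. acc=0x1B
Byte[12]=B3: continuation. acc=(acc<<6)|0x33=0x6F3
Completed: cp=U+06F3 (starts at byte 11)
Byte[13]=42: 1-byte ASCII. cp=U+0042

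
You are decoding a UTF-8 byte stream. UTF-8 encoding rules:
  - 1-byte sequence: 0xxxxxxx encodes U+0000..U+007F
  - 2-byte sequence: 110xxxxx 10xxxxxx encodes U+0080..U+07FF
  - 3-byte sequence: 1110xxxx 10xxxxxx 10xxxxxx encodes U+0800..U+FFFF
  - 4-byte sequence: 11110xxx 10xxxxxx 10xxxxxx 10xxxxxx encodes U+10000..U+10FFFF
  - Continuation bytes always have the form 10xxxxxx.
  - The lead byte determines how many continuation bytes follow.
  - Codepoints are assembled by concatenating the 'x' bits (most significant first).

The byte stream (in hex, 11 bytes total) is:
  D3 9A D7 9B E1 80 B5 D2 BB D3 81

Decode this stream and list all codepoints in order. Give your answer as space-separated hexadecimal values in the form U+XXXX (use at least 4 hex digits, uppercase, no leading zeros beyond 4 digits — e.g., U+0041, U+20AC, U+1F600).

Answer: U+04DA U+05DB U+1035 U+04BB U+04C1

Derivation:
Byte[0]=D3: 2-byte lead, need 1 cont bytes. acc=0x13
Byte[1]=9A: continuation. acc=(acc<<6)|0x1A=0x4DA
Completed: cp=U+04DA (starts at byte 0)
Byte[2]=D7: 2-byte lead, need 1 cont bytes. acc=0x17
Byte[3]=9B: continuation. acc=(acc<<6)|0x1B=0x5DB
Completed: cp=U+05DB (starts at byte 2)
Byte[4]=E1: 3-byte lead, need 2 cont bytes. acc=0x1
Byte[5]=80: continuation. acc=(acc<<6)|0x00=0x40
Byte[6]=B5: continuation. acc=(acc<<6)|0x35=0x1035
Completed: cp=U+1035 (starts at byte 4)
Byte[7]=D2: 2-byte lead, need 1 cont bytes. acc=0x12
Byte[8]=BB: continuation. acc=(acc<<6)|0x3B=0x4BB
Completed: cp=U+04BB (starts at byte 7)
Byte[9]=D3: 2-byte lead, need 1 cont bytes. acc=0x13
Byte[10]=81: continuation. acc=(acc<<6)|0x01=0x4C1
Completed: cp=U+04C1 (starts at byte 9)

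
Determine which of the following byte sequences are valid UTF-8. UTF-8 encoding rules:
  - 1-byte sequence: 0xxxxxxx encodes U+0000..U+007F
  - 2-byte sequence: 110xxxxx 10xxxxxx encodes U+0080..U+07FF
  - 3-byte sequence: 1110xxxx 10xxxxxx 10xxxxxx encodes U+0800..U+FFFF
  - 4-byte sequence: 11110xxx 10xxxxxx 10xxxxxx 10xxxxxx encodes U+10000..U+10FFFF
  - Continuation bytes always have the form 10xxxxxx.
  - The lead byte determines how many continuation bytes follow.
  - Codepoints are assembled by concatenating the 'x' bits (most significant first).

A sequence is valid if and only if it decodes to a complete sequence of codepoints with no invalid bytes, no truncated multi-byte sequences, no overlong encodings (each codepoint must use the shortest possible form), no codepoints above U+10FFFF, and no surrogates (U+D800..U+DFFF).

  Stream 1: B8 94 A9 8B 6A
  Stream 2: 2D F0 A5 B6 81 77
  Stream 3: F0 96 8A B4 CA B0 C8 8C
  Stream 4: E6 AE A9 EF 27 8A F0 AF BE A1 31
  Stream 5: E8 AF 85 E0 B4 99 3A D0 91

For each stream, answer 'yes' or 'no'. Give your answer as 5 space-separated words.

Answer: no yes yes no yes

Derivation:
Stream 1: error at byte offset 0. INVALID
Stream 2: decodes cleanly. VALID
Stream 3: decodes cleanly. VALID
Stream 4: error at byte offset 4. INVALID
Stream 5: decodes cleanly. VALID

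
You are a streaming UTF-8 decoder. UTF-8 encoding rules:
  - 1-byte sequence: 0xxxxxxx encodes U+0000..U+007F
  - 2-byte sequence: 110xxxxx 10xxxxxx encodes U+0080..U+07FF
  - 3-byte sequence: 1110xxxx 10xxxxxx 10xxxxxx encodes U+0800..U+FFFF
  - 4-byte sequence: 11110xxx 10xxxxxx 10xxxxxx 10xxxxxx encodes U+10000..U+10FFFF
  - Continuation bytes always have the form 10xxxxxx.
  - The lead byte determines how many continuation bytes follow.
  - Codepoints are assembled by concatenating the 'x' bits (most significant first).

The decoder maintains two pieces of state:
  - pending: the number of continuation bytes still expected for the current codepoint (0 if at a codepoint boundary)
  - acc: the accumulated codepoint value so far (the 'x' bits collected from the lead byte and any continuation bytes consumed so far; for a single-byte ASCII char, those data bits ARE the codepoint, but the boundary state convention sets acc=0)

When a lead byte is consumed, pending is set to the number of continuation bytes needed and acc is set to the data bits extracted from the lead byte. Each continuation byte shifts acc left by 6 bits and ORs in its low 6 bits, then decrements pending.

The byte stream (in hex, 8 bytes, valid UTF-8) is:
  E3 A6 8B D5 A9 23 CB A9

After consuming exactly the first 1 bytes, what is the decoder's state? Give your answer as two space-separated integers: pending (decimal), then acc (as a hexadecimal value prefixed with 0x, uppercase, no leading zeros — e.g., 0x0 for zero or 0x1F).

Byte[0]=E3: 3-byte lead. pending=2, acc=0x3

Answer: 2 0x3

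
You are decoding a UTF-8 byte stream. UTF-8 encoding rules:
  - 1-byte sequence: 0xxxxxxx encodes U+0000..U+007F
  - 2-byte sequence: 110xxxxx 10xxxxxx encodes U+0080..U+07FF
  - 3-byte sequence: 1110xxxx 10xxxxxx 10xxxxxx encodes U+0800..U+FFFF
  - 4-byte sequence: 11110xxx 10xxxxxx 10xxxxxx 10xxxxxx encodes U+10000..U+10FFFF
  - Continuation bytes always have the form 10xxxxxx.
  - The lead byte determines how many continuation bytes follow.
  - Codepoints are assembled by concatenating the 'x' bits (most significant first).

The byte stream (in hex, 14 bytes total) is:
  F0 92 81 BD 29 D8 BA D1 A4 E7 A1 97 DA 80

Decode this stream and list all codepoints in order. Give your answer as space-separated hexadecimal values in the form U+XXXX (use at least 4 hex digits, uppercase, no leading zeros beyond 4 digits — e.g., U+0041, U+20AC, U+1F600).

Answer: U+1207D U+0029 U+063A U+0464 U+7857 U+0680

Derivation:
Byte[0]=F0: 4-byte lead, need 3 cont bytes. acc=0x0
Byte[1]=92: continuation. acc=(acc<<6)|0x12=0x12
Byte[2]=81: continuation. acc=(acc<<6)|0x01=0x481
Byte[3]=BD: continuation. acc=(acc<<6)|0x3D=0x1207D
Completed: cp=U+1207D (starts at byte 0)
Byte[4]=29: 1-byte ASCII. cp=U+0029
Byte[5]=D8: 2-byte lead, need 1 cont bytes. acc=0x18
Byte[6]=BA: continuation. acc=(acc<<6)|0x3A=0x63A
Completed: cp=U+063A (starts at byte 5)
Byte[7]=D1: 2-byte lead, need 1 cont bytes. acc=0x11
Byte[8]=A4: continuation. acc=(acc<<6)|0x24=0x464
Completed: cp=U+0464 (starts at byte 7)
Byte[9]=E7: 3-byte lead, need 2 cont bytes. acc=0x7
Byte[10]=A1: continuation. acc=(acc<<6)|0x21=0x1E1
Byte[11]=97: continuation. acc=(acc<<6)|0x17=0x7857
Completed: cp=U+7857 (starts at byte 9)
Byte[12]=DA: 2-byte lead, need 1 cont bytes. acc=0x1A
Byte[13]=80: continuation. acc=(acc<<6)|0x00=0x680
Completed: cp=U+0680 (starts at byte 12)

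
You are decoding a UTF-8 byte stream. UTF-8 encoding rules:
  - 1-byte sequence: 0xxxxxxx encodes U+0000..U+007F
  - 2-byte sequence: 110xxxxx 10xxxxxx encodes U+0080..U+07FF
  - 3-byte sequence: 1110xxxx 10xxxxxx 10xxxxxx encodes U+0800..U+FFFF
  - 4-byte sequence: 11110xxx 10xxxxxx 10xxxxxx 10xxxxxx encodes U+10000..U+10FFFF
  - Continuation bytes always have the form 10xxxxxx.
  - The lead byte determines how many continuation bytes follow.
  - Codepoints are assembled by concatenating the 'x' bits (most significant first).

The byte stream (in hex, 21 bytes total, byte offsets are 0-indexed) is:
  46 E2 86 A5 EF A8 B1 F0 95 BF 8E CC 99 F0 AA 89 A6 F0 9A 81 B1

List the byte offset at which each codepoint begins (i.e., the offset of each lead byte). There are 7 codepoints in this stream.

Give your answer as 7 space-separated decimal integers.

Byte[0]=46: 1-byte ASCII. cp=U+0046
Byte[1]=E2: 3-byte lead, need 2 cont bytes. acc=0x2
Byte[2]=86: continuation. acc=(acc<<6)|0x06=0x86
Byte[3]=A5: continuation. acc=(acc<<6)|0x25=0x21A5
Completed: cp=U+21A5 (starts at byte 1)
Byte[4]=EF: 3-byte lead, need 2 cont bytes. acc=0xF
Byte[5]=A8: continuation. acc=(acc<<6)|0x28=0x3E8
Byte[6]=B1: continuation. acc=(acc<<6)|0x31=0xFA31
Completed: cp=U+FA31 (starts at byte 4)
Byte[7]=F0: 4-byte lead, need 3 cont bytes. acc=0x0
Byte[8]=95: continuation. acc=(acc<<6)|0x15=0x15
Byte[9]=BF: continuation. acc=(acc<<6)|0x3F=0x57F
Byte[10]=8E: continuation. acc=(acc<<6)|0x0E=0x15FCE
Completed: cp=U+15FCE (starts at byte 7)
Byte[11]=CC: 2-byte lead, need 1 cont bytes. acc=0xC
Byte[12]=99: continuation. acc=(acc<<6)|0x19=0x319
Completed: cp=U+0319 (starts at byte 11)
Byte[13]=F0: 4-byte lead, need 3 cont bytes. acc=0x0
Byte[14]=AA: continuation. acc=(acc<<6)|0x2A=0x2A
Byte[15]=89: continuation. acc=(acc<<6)|0x09=0xA89
Byte[16]=A6: continuation. acc=(acc<<6)|0x26=0x2A266
Completed: cp=U+2A266 (starts at byte 13)
Byte[17]=F0: 4-byte lead, need 3 cont bytes. acc=0x0
Byte[18]=9A: continuation. acc=(acc<<6)|0x1A=0x1A
Byte[19]=81: continuation. acc=(acc<<6)|0x01=0x681
Byte[20]=B1: continuation. acc=(acc<<6)|0x31=0x1A071
Completed: cp=U+1A071 (starts at byte 17)

Answer: 0 1 4 7 11 13 17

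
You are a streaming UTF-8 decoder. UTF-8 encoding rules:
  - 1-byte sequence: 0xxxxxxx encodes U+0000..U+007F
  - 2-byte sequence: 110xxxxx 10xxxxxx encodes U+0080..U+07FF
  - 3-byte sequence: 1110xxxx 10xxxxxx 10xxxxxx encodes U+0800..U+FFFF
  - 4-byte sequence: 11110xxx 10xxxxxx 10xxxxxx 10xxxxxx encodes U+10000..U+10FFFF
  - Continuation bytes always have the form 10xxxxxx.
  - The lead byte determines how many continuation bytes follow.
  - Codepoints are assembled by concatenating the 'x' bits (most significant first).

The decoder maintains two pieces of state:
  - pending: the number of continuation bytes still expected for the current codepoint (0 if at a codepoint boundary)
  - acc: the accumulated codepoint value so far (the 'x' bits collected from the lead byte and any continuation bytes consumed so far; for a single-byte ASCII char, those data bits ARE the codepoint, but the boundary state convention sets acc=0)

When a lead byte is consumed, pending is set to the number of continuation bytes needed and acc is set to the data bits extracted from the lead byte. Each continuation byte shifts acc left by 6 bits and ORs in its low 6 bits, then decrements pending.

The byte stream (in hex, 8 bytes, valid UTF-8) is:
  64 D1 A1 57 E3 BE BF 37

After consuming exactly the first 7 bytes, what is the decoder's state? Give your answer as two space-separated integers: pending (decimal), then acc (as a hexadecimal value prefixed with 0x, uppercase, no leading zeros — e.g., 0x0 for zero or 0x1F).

Byte[0]=64: 1-byte. pending=0, acc=0x0
Byte[1]=D1: 2-byte lead. pending=1, acc=0x11
Byte[2]=A1: continuation. acc=(acc<<6)|0x21=0x461, pending=0
Byte[3]=57: 1-byte. pending=0, acc=0x0
Byte[4]=E3: 3-byte lead. pending=2, acc=0x3
Byte[5]=BE: continuation. acc=(acc<<6)|0x3E=0xFE, pending=1
Byte[6]=BF: continuation. acc=(acc<<6)|0x3F=0x3FBF, pending=0

Answer: 0 0x3FBF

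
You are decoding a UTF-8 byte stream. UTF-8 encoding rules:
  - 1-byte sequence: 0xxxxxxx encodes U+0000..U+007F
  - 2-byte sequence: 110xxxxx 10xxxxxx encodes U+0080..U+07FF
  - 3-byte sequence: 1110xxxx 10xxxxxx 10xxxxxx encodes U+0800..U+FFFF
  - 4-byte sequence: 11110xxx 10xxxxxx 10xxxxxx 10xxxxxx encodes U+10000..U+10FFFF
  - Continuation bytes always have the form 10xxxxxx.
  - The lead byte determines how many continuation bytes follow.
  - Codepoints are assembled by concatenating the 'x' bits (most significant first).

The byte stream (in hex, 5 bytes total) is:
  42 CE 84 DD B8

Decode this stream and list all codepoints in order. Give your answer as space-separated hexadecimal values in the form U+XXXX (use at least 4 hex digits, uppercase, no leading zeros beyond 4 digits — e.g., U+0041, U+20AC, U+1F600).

Answer: U+0042 U+0384 U+0778

Derivation:
Byte[0]=42: 1-byte ASCII. cp=U+0042
Byte[1]=CE: 2-byte lead, need 1 cont bytes. acc=0xE
Byte[2]=84: continuation. acc=(acc<<6)|0x04=0x384
Completed: cp=U+0384 (starts at byte 1)
Byte[3]=DD: 2-byte lead, need 1 cont bytes. acc=0x1D
Byte[4]=B8: continuation. acc=(acc<<6)|0x38=0x778
Completed: cp=U+0778 (starts at byte 3)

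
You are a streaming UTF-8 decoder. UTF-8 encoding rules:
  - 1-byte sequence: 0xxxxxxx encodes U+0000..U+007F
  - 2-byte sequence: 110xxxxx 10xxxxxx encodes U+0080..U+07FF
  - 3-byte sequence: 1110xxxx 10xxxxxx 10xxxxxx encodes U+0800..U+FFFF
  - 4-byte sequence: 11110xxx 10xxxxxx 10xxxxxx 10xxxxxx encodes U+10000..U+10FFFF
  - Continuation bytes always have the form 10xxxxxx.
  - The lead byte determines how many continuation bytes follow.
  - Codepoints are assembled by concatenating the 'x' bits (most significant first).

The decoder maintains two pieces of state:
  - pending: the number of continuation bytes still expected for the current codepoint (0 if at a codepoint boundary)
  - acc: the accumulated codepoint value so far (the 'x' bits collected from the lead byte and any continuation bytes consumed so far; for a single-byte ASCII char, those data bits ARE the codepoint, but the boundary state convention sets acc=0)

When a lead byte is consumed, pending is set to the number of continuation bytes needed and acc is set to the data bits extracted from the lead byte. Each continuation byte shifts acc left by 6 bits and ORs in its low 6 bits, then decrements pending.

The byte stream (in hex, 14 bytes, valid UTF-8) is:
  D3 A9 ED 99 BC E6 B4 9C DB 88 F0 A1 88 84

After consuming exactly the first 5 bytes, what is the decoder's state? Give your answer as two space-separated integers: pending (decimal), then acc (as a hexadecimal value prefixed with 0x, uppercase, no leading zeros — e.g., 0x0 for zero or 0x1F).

Byte[0]=D3: 2-byte lead. pending=1, acc=0x13
Byte[1]=A9: continuation. acc=(acc<<6)|0x29=0x4E9, pending=0
Byte[2]=ED: 3-byte lead. pending=2, acc=0xD
Byte[3]=99: continuation. acc=(acc<<6)|0x19=0x359, pending=1
Byte[4]=BC: continuation. acc=(acc<<6)|0x3C=0xD67C, pending=0

Answer: 0 0xD67C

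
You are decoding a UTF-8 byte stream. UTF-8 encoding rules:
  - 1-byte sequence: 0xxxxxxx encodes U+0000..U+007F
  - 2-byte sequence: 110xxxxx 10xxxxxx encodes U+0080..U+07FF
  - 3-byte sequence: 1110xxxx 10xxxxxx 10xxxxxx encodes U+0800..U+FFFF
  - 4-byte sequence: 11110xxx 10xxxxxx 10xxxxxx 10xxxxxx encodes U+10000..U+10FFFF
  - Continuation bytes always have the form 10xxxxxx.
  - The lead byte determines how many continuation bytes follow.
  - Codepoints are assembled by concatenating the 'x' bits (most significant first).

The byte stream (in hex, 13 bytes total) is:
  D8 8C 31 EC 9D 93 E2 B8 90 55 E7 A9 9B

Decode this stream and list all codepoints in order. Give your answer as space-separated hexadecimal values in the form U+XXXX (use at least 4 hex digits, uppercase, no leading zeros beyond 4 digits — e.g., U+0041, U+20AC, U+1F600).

Byte[0]=D8: 2-byte lead, need 1 cont bytes. acc=0x18
Byte[1]=8C: continuation. acc=(acc<<6)|0x0C=0x60C
Completed: cp=U+060C (starts at byte 0)
Byte[2]=31: 1-byte ASCII. cp=U+0031
Byte[3]=EC: 3-byte lead, need 2 cont bytes. acc=0xC
Byte[4]=9D: continuation. acc=(acc<<6)|0x1D=0x31D
Byte[5]=93: continuation. acc=(acc<<6)|0x13=0xC753
Completed: cp=U+C753 (starts at byte 3)
Byte[6]=E2: 3-byte lead, need 2 cont bytes. acc=0x2
Byte[7]=B8: continuation. acc=(acc<<6)|0x38=0xB8
Byte[8]=90: continuation. acc=(acc<<6)|0x10=0x2E10
Completed: cp=U+2E10 (starts at byte 6)
Byte[9]=55: 1-byte ASCII. cp=U+0055
Byte[10]=E7: 3-byte lead, need 2 cont bytes. acc=0x7
Byte[11]=A9: continuation. acc=(acc<<6)|0x29=0x1E9
Byte[12]=9B: continuation. acc=(acc<<6)|0x1B=0x7A5B
Completed: cp=U+7A5B (starts at byte 10)

Answer: U+060C U+0031 U+C753 U+2E10 U+0055 U+7A5B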